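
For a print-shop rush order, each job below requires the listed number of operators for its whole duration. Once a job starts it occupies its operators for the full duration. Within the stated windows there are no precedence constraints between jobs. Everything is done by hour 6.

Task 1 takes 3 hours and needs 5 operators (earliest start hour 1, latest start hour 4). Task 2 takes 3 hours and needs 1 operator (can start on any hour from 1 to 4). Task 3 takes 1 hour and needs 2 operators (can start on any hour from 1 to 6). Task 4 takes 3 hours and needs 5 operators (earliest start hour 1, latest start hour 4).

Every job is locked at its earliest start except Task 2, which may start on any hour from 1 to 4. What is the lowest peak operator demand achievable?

Task 2@1: h1:13  h2:11  h3:11  h4:0  h5:0  h6:0 → peak 13
Task 2@2: h1:12  h2:11  h3:11  h4:1  h5:0  h6:0 → peak 12
Task 2@3: h1:12  h2:10  h3:11  h4:1  h5:1  h6:0 → peak 12
Task 2@4: h1:12  h2:10  h3:10  h4:1  h5:1  h6:1 → peak 12
Best is Task 2@2, peak 12.

12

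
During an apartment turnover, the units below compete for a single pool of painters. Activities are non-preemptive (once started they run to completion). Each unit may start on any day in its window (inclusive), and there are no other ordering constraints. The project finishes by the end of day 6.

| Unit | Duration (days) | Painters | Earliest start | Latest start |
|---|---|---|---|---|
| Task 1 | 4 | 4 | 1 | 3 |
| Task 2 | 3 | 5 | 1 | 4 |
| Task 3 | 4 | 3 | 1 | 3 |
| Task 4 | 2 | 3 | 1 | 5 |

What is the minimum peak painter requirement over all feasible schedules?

Early-start (Task 1@1, Task 2@1, Task 3@1, Task 4@1) gives peak 15: d1:15  d2:15  d3:12  d4:7  d5:0  d6:0.
Shift Task 4→4.
Schedule Task 1@1, Task 2@1, Task 3@1, Task 4@4: d1:12  d2:12  d3:12  d4:10  d5:3  d6:0 — peak 12.

12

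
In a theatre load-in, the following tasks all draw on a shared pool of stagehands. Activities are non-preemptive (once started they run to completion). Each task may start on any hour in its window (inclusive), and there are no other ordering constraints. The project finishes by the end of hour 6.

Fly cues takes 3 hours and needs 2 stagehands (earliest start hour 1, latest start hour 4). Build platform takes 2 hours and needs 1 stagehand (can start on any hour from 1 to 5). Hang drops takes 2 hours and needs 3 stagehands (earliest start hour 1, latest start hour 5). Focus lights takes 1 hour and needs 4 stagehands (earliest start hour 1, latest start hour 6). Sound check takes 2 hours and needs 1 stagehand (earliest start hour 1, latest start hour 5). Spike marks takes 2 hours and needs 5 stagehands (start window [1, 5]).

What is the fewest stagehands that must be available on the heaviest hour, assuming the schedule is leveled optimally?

Early-start (Fly cues@1, Build platform@1, Hang drops@1, Focus lights@1, Sound check@1, Spike marks@1) gives peak 16: h1:16  h2:12  h3:2  h4:0  h5:0  h6:0.
Shift Focus lights→3, Sound check→4, Spike marks→4.
Schedule Fly cues@1, Build platform@1, Hang drops@1, Focus lights@3, Sound check@4, Spike marks@4: h1:6  h2:6  h3:6  h4:6  h5:6  h6:0 — peak 6.

6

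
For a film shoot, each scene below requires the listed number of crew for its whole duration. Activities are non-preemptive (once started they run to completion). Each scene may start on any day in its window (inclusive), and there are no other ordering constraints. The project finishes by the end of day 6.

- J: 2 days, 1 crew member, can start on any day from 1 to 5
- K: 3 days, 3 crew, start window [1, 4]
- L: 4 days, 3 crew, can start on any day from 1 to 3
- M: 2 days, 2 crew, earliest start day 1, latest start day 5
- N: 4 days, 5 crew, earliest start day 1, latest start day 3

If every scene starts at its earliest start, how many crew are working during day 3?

11

At early start, day 3 has: K, L, N.
Demand: 3 + 3 + 5 = 11.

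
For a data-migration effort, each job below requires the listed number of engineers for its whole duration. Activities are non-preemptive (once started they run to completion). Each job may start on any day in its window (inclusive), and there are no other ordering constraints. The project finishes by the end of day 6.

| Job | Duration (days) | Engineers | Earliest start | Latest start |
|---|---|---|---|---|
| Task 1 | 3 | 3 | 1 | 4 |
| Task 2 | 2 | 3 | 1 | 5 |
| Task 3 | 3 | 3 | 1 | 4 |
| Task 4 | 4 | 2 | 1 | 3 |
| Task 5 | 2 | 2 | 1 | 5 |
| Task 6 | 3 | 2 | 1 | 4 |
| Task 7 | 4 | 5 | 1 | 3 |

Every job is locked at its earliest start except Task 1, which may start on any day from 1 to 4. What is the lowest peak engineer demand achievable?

17

Task 1@1: d1:20  d2:20  d3:15  d4:7  d5:0  d6:0 → peak 20
Task 1@2: d1:17  d2:20  d3:15  d4:10  d5:0  d6:0 → peak 20
Task 1@3: d1:17  d2:17  d3:15  d4:10  d5:3  d6:0 → peak 17
Task 1@4: d1:17  d2:17  d3:12  d4:10  d5:3  d6:3 → peak 17
Best is Task 1@3, peak 17.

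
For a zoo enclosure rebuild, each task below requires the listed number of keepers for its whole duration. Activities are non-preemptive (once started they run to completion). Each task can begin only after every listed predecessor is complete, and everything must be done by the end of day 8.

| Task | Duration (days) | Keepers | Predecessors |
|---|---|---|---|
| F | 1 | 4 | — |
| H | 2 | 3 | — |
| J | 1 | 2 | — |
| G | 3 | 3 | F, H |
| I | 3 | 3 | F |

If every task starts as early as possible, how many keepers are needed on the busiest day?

Early-start schedule: F@1, H@1, J@1, G@3, I@2.
Load per day: day 1: 9, day 2: 6, day 3: 6, day 4: 6, day 5: 3, day 6: 0, day 7: 0, day 8: 0.
Peak is 9.

9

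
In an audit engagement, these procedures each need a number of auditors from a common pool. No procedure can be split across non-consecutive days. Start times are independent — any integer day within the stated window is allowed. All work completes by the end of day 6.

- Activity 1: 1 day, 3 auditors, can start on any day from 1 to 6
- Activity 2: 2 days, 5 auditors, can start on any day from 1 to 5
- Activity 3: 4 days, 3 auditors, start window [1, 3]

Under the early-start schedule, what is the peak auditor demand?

Early-start schedule: Activity 1@1, Activity 2@1, Activity 3@1.
Load per day: day 1: 11, day 2: 8, day 3: 3, day 4: 3, day 5: 0, day 6: 0.
Peak is 11.

11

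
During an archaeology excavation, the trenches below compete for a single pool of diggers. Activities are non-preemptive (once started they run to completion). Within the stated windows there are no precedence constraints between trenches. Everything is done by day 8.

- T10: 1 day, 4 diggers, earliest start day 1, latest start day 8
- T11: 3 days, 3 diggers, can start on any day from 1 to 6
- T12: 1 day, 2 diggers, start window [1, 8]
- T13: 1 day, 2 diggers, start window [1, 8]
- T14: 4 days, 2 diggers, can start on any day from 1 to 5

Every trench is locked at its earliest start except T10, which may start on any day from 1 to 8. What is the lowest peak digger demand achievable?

9

T10@1: d1:13  d2:5  d3:5  d4:2  d5:0  d6:0  d7:0  d8:0 → peak 13
T10@2: d1:9  d2:9  d3:5  d4:2  d5:0  d6:0  d7:0  d8:0 → peak 9
T10@3: d1:9  d2:5  d3:9  d4:2  d5:0  d6:0  d7:0  d8:0 → peak 9
T10@4: d1:9  d2:5  d3:5  d4:6  d5:0  d6:0  d7:0  d8:0 → peak 9
T10@5: d1:9  d2:5  d3:5  d4:2  d5:4  d6:0  d7:0  d8:0 → peak 9
T10@6: d1:9  d2:5  d3:5  d4:2  d5:0  d6:4  d7:0  d8:0 → peak 9
T10@7: d1:9  d2:5  d3:5  d4:2  d5:0  d6:0  d7:4  d8:0 → peak 9
T10@8: d1:9  d2:5  d3:5  d4:2  d5:0  d6:0  d7:0  d8:4 → peak 9
Best is T10@2, peak 9.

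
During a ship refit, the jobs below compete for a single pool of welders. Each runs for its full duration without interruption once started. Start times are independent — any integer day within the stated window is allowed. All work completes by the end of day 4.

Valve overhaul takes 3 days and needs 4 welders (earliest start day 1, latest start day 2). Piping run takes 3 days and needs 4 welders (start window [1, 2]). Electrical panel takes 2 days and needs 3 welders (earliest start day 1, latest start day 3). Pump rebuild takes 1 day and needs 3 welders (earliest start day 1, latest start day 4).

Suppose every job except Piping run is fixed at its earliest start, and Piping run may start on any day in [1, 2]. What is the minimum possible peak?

11

Piping run@1: d1:14  d2:11  d3:8  d4:0 → peak 14
Piping run@2: d1:10  d2:11  d3:8  d4:4 → peak 11
Best is Piping run@2, peak 11.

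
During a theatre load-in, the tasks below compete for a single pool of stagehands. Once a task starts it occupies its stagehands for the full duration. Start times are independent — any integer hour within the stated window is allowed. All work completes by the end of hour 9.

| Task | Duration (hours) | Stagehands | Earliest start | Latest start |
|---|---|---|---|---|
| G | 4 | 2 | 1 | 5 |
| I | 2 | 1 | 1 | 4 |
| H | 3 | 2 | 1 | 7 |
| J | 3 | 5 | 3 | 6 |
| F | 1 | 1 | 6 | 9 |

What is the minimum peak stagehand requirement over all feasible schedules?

Early-start (G@1, I@1, H@1, J@3, F@6) gives peak 9: h1:5  h2:5  h3:9  h4:7  h5:5  h6:1  h7:0  h8:0  h9:0.
Shift J→5, F→8.
Schedule G@1, I@1, H@1, J@5, F@8: h1:5  h2:5  h3:4  h4:2  h5:5  h6:5  h7:5  h8:1  h9:0 — peak 5.

5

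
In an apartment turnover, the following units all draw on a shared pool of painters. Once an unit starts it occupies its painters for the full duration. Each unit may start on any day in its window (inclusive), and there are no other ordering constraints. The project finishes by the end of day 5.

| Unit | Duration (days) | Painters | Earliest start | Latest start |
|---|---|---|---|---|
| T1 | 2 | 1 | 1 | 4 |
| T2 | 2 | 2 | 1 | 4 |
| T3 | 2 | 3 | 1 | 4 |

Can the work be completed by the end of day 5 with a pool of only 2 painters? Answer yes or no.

Total painter-days = 12; over 5 days the average is 12/5 > 2, so some day must exceed 2.

no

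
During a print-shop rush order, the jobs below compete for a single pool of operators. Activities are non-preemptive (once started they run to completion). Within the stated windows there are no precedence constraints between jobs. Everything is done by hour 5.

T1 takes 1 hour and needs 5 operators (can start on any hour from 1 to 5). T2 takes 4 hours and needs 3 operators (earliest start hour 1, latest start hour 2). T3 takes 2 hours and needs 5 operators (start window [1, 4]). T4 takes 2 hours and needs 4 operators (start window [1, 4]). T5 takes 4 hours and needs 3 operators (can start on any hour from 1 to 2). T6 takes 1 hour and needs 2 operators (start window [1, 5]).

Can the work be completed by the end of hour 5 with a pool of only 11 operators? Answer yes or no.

yes

Schedule T1@1, T2@1, T3@2, T4@4, T5@1, T6@5: h1:11  h2:11  h3:11  h4:10  h5:6 — peak 11 ≤ 11.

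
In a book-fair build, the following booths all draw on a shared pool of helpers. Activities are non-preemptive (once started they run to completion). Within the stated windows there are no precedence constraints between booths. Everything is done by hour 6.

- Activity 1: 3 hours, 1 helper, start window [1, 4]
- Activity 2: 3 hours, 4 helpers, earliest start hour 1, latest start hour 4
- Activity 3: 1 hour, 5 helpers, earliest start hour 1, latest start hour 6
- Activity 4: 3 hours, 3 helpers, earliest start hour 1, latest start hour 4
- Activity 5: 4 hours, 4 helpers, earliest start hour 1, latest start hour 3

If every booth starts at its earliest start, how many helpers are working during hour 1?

At early start, hour 1 has: Activity 1, Activity 2, Activity 3, Activity 4, Activity 5.
Demand: 1 + 4 + 5 + 3 + 4 = 17.

17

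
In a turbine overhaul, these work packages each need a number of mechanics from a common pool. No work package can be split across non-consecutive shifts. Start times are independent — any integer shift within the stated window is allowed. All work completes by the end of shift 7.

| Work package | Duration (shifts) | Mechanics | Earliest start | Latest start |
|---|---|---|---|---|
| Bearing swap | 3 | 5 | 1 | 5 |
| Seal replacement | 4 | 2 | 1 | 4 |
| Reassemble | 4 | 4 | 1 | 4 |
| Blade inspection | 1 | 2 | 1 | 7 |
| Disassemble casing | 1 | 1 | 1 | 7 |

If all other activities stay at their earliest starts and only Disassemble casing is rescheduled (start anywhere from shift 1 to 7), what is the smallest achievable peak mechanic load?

13

Disassemble casing@1: s1:14  s2:11  s3:11  s4:6  s5:0  s6:0  s7:0 → peak 14
Disassemble casing@2: s1:13  s2:12  s3:11  s4:6  s5:0  s6:0  s7:0 → peak 13
Disassemble casing@3: s1:13  s2:11  s3:12  s4:6  s5:0  s6:0  s7:0 → peak 13
Disassemble casing@4: s1:13  s2:11  s3:11  s4:7  s5:0  s6:0  s7:0 → peak 13
Disassemble casing@5: s1:13  s2:11  s3:11  s4:6  s5:1  s6:0  s7:0 → peak 13
Disassemble casing@6: s1:13  s2:11  s3:11  s4:6  s5:0  s6:1  s7:0 → peak 13
Disassemble casing@7: s1:13  s2:11  s3:11  s4:6  s5:0  s6:0  s7:1 → peak 13
Best is Disassemble casing@2, peak 13.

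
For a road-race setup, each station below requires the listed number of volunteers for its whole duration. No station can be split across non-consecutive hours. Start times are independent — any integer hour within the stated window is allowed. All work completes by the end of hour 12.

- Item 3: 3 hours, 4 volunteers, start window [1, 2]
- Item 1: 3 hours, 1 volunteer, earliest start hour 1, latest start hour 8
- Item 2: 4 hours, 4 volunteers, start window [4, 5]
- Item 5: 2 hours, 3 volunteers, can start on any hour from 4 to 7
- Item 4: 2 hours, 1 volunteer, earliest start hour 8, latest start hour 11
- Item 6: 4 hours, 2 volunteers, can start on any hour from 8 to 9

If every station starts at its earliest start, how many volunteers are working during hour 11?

2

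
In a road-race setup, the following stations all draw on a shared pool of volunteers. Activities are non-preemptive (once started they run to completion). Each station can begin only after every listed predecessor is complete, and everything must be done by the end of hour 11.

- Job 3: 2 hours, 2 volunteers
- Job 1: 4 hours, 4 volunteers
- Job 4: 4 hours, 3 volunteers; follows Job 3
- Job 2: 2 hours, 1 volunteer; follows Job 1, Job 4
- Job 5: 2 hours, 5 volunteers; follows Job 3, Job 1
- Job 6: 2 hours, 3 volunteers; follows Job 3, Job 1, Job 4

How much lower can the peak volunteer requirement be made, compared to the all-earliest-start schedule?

1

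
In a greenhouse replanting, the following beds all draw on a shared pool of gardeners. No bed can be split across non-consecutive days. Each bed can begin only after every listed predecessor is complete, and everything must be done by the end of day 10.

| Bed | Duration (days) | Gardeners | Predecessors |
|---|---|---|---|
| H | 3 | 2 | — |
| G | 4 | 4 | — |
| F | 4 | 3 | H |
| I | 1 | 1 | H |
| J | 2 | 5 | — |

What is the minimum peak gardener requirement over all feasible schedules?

6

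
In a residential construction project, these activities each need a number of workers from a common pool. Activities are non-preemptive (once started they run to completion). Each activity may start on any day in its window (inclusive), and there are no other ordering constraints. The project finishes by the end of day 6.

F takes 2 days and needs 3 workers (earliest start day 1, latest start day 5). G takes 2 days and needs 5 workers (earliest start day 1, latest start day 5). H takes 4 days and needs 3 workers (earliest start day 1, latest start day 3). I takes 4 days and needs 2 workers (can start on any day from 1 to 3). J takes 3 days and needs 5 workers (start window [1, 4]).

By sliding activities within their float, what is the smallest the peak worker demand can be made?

Early-start (F@1, G@1, H@1, I@1, J@1) gives peak 18: d1:18  d2:18  d3:10  d4:5  d5:0  d6:0.
Shift H→3, J→3.
Schedule F@1, G@1, H@3, I@1, J@3: d1:10  d2:10  d3:10  d4:10  d5:8  d6:3 — peak 10.

10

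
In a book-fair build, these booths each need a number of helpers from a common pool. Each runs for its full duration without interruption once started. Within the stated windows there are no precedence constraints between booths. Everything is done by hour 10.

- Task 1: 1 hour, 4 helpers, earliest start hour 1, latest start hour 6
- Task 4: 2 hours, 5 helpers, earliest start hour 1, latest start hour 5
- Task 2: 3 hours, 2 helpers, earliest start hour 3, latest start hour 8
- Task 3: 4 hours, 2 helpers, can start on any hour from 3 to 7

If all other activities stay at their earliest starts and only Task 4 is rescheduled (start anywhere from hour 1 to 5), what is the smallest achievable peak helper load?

Task 4@1: h1:9  h2:5  h3:4  h4:4  h5:4  h6:2  h7:0  h8:0  h9:0  h10:0 → peak 9
Task 4@2: h1:4  h2:5  h3:9  h4:4  h5:4  h6:2  h7:0  h8:0  h9:0  h10:0 → peak 9
Task 4@3: h1:4  h2:0  h3:9  h4:9  h5:4  h6:2  h7:0  h8:0  h9:0  h10:0 → peak 9
Task 4@4: h1:4  h2:0  h3:4  h4:9  h5:9  h6:2  h7:0  h8:0  h9:0  h10:0 → peak 9
Task 4@5: h1:4  h2:0  h3:4  h4:4  h5:9  h6:7  h7:0  h8:0  h9:0  h10:0 → peak 9
Best is Task 4@1, peak 9.

9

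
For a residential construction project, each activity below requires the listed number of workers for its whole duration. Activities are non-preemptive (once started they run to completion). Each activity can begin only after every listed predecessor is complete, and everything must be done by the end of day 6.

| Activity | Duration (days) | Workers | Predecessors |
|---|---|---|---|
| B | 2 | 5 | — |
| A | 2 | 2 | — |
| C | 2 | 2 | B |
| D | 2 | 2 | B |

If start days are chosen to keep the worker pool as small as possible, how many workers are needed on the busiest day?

5

Early-start (B@1, A@1, C@3, D@3) gives peak 7: d1:7  d2:7  d3:4  d4:4  d5:0  d6:0.
Shift A→3, D→5.
Schedule B@1, A@3, C@3, D@5: d1:5  d2:5  d3:4  d4:4  d5:2  d6:2 — peak 5.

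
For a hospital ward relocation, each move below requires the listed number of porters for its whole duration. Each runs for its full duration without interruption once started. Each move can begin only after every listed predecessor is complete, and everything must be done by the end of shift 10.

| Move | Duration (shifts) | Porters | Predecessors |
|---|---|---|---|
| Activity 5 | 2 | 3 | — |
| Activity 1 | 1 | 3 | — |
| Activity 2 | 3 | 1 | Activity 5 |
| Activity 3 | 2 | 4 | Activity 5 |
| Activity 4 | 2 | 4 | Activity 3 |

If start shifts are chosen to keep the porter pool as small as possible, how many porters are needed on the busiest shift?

Early-start (Activity 5@1, Activity 1@1, Activity 2@3, Activity 3@3, Activity 4@5) gives peak 6: s1:6  s2:3  s3:5  s4:5  s5:5  s6:4  s7:0  s8:0  s9:0  s10:0.
Shift Activity 1→3, Activity 3→6, Activity 4→8.
Schedule Activity 5@1, Activity 1@3, Activity 2@3, Activity 3@6, Activity 4@8: s1:3  s2:3  s3:4  s4:1  s5:1  s6:4  s7:4  s8:4  s9:4  s10:0 — peak 4.

4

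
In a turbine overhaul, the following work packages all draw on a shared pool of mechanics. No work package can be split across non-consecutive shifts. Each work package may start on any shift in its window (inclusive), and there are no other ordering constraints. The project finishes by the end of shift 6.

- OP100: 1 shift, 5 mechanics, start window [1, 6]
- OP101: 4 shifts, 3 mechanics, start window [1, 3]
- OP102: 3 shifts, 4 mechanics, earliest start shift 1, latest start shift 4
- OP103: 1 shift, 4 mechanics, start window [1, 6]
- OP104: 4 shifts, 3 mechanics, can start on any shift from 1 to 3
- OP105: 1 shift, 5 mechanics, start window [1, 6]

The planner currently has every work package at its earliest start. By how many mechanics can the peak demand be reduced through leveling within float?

14

Early-start peak: s1:24  s2:10  s3:10  s4:6  s5:0  s6:0 ⇒ 24.
Leveled (OP100@1, OP101@1, OP102@2, OP103@5, OP104@2, OP105@6): s1:8  s2:10  s3:10  s4:10  s5:7  s6:5 ⇒ 10.
Reduction 24 − 10 = 14.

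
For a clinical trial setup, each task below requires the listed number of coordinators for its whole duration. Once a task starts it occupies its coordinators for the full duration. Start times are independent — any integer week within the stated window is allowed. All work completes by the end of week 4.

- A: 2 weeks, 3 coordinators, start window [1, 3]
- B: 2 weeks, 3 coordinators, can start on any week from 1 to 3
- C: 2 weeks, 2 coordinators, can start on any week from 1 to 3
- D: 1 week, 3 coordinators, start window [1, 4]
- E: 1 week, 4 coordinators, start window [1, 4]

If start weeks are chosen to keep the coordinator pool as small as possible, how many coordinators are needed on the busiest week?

Early-start (A@1, B@1, C@1, D@1, E@1) gives peak 15: w1:15  w2:8  w3:0  w4:0.
Shift C→3, D→3, E→4.
Schedule A@1, B@1, C@3, D@3, E@4: w1:6  w2:6  w3:5  w4:6 — peak 6.
Total coordinator-weeks = 23 over 4 weeks ⇒ peak ≥ ⌈23/4⌉ = 6, so 6 is optimal.

6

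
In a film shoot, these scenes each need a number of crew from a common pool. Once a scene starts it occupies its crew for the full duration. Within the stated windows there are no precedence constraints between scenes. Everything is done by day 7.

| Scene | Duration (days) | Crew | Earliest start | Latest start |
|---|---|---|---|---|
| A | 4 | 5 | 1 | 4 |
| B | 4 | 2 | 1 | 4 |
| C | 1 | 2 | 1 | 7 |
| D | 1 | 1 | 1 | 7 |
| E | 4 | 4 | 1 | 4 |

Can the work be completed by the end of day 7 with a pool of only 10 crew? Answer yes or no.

The minimum achievable peak is 11; 10 < 11, so no feasible schedule stays within the cap.

no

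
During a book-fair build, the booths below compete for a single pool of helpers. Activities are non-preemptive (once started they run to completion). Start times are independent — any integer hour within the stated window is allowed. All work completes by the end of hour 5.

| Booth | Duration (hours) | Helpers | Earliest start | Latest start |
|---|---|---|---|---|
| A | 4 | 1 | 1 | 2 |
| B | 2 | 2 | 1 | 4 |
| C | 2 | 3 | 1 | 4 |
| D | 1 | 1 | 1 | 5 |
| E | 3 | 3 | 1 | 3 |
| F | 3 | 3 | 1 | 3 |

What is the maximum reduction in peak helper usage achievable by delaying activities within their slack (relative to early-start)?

6

Early-start peak: h1:13  h2:12  h3:7  h4:1  h5:0 ⇒ 13.
Leveled (A@1, B@1, C@1, D@1, E@3, F@3): h1:7  h2:6  h3:7  h4:7  h5:6 ⇒ 7.
Reduction 13 − 7 = 6.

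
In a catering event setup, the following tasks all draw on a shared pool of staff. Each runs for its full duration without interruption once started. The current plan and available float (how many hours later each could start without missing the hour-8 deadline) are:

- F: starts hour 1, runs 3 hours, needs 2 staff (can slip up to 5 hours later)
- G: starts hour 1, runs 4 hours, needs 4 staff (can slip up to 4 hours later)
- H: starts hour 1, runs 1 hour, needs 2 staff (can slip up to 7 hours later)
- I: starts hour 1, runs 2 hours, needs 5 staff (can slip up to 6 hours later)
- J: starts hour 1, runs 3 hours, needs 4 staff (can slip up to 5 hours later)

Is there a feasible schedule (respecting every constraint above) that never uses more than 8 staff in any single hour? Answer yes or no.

yes

Schedule F@1, G@1, H@1, I@7, J@4: h1:8  h2:6  h3:6  h4:8  h5:4  h6:4  h7:5  h8:5 — peak 8 ≤ 8.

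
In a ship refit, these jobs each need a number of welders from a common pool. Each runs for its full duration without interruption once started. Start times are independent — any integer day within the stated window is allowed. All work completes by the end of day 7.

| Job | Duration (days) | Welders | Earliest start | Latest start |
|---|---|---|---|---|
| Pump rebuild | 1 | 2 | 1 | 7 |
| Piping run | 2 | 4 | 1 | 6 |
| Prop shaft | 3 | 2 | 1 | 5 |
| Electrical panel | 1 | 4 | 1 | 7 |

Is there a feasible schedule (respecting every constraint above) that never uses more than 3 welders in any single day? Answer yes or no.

The minimum achievable peak is 4; 3 < 4, so no feasible schedule stays within the cap.

no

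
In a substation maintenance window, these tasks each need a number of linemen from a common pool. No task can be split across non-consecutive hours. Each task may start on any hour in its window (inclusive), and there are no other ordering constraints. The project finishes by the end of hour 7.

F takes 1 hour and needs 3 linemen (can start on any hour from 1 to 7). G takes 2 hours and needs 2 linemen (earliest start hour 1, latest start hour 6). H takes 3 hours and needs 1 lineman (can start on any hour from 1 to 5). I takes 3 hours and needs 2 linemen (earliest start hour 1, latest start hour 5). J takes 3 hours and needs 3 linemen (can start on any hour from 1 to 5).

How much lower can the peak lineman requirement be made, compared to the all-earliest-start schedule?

Early-start peak: h1:11  h2:8  h3:6  h4:0  h5:0  h6:0  h7:0 ⇒ 11.
Leveled (F@1, G@2, H@4, I@2, J@5): h1:3  h2:4  h3:4  h4:3  h5:4  h6:4  h7:3 ⇒ 4.
Reduction 11 − 4 = 7.

7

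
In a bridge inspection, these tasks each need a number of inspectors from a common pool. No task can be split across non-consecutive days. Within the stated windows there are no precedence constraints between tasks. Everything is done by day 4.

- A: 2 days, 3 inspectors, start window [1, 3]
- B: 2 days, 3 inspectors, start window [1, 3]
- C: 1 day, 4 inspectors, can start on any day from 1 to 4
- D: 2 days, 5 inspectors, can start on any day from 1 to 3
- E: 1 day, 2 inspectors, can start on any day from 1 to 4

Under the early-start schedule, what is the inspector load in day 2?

At early start, day 2 has: A, B, D.
Demand: 3 + 3 + 5 = 11.

11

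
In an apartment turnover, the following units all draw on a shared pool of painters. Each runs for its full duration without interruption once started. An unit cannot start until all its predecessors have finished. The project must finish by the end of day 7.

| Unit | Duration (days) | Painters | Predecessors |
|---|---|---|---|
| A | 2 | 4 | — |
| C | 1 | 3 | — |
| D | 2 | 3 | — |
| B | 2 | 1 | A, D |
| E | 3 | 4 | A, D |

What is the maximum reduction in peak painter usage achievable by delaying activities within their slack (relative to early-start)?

4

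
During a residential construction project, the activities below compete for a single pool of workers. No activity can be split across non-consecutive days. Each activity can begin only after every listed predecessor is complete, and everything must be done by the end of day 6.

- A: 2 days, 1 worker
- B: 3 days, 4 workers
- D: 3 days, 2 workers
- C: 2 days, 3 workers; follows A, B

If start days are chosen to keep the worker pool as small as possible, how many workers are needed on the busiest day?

5

Early-start (A@1, B@1, D@1, C@4) gives peak 7: d1:7  d2:7  d3:6  d4:3  d5:3  d6:0.
Shift D→4.
Schedule A@1, B@1, D@4, C@4: d1:5  d2:5  d3:4  d4:5  d5:5  d6:2 — peak 5.
Total worker-days = 26 over 6 days ⇒ peak ≥ ⌈26/6⌉ = 5, so 5 is optimal.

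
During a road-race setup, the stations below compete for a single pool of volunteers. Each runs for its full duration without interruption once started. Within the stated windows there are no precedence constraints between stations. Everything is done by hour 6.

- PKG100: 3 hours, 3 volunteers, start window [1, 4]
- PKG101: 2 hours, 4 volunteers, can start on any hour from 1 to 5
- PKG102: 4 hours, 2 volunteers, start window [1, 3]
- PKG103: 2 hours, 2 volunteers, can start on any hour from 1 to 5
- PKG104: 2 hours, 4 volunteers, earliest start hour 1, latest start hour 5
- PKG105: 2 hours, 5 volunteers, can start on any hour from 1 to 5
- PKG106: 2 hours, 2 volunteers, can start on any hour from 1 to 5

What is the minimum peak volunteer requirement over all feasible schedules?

Early-start (PKG100@1, PKG101@1, PKG102@1, PKG103@1, PKG104@1, PKG105@1, PKG106@1) gives peak 22: h1:22  h2:22  h3:5  h4:2  h5:0  h6:0.
Shift PKG103→3, PKG104→5, PKG105→5, PKG106→3.
Schedule PKG100@1, PKG101@1, PKG102@1, PKG103@3, PKG104@5, PKG105@5, PKG106@3: h1:9  h2:9  h3:9  h4:6  h5:9  h6:9 — peak 9.
Total volunteer-hours = 51 over 6 hours ⇒ peak ≥ ⌈51/6⌉ = 9, so 9 is optimal.

9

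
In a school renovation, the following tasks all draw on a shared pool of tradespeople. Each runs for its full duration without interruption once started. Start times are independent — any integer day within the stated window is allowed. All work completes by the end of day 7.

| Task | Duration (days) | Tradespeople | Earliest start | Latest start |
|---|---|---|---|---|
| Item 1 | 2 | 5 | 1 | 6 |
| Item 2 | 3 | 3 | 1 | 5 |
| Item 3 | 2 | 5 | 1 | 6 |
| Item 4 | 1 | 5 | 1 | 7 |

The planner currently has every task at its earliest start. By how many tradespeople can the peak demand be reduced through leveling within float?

10

Early-start peak: d1:18  d2:13  d3:3  d4:0  d5:0  d6:0  d7:0 ⇒ 18.
Leveled (Item 1@1, Item 2@1, Item 3@3, Item 4@5): d1:8  d2:8  d3:8  d4:5  d5:5  d6:0  d7:0 ⇒ 8.
Reduction 18 − 8 = 10.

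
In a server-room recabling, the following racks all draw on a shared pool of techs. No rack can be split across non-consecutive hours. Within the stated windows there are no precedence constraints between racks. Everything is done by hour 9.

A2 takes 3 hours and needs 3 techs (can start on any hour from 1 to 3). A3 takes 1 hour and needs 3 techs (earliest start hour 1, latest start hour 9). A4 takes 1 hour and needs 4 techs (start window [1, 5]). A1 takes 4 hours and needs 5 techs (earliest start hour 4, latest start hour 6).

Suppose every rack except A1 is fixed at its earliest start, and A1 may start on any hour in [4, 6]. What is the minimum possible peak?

A1@4: h1:10  h2:3  h3:3  h4:5  h5:5  h6:5  h7:5  h8:0  h9:0 → peak 10
A1@5: h1:10  h2:3  h3:3  h4:0  h5:5  h6:5  h7:5  h8:5  h9:0 → peak 10
A1@6: h1:10  h2:3  h3:3  h4:0  h5:0  h6:5  h7:5  h8:5  h9:5 → peak 10
Best is A1@4, peak 10.

10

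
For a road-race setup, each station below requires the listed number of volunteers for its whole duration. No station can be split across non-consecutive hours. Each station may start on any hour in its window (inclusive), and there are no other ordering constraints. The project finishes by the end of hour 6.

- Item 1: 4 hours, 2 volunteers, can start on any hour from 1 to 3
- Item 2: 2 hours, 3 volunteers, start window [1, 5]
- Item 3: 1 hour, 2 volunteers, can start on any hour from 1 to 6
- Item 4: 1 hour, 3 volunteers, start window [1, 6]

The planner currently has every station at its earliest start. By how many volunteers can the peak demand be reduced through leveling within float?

Early-start peak: h1:10  h2:5  h3:2  h4:2  h5:0  h6:0 ⇒ 10.
Leveled (Item 1@1, Item 2@1, Item 3@3, Item 4@4): h1:5  h2:5  h3:4  h4:5  h5:0  h6:0 ⇒ 5.
Reduction 10 − 5 = 5.

5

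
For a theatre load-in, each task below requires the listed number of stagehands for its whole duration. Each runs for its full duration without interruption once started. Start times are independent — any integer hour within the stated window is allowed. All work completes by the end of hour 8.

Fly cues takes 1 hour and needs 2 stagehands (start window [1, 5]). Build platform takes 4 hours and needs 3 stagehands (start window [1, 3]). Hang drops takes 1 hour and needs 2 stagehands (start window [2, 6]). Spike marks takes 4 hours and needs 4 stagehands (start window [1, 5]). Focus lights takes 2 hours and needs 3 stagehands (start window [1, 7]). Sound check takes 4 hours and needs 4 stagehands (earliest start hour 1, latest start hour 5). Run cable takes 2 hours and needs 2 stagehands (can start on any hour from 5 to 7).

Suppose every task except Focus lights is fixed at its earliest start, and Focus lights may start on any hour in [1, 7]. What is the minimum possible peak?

13

Focus lights@1: h1:16  h2:16  h3:11  h4:11  h5:2  h6:2  h7:0  h8:0 → peak 16
Focus lights@2: h1:13  h2:16  h3:14  h4:11  h5:2  h6:2  h7:0  h8:0 → peak 16
Focus lights@3: h1:13  h2:13  h3:14  h4:14  h5:2  h6:2  h7:0  h8:0 → peak 14
Focus lights@4: h1:13  h2:13  h3:11  h4:14  h5:5  h6:2  h7:0  h8:0 → peak 14
Focus lights@5: h1:13  h2:13  h3:11  h4:11  h5:5  h6:5  h7:0  h8:0 → peak 13
Focus lights@6: h1:13  h2:13  h3:11  h4:11  h5:2  h6:5  h7:3  h8:0 → peak 13
Focus lights@7: h1:13  h2:13  h3:11  h4:11  h5:2  h6:2  h7:3  h8:3 → peak 13
Best is Focus lights@5, peak 13.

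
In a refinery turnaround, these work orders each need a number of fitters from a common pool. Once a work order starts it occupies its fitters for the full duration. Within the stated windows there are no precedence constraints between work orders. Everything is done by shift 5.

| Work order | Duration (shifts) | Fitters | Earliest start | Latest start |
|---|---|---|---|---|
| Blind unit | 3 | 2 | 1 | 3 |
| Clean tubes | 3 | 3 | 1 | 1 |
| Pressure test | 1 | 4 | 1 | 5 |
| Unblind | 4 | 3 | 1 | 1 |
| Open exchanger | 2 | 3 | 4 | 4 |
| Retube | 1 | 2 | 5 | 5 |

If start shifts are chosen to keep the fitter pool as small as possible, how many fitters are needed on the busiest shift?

Early-start (Blind unit@1, Clean tubes@1, Pressure test@1, Unblind@1, Open exchanger@4, Retube@5) gives peak 12: s1:12  s2:8  s3:8  s4:6  s5:5.
Shift Pressure test→5.
Schedule Blind unit@1, Clean tubes@1, Pressure test@5, Unblind@1, Open exchanger@4, Retube@5: s1:8  s2:8  s3:8  s4:6  s5:9 — peak 9.
No arrangement of the 15 feasible schedules does better.

9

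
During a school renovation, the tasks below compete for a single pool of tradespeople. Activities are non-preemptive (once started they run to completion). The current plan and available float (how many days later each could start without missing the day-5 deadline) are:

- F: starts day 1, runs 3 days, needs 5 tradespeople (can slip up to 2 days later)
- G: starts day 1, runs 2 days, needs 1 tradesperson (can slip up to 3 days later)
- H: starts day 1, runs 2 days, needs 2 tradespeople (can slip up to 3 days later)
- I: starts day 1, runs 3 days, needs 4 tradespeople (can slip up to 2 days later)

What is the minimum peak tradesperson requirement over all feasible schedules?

Early-start (F@1, G@1, H@1, I@1) gives peak 12: d1:12  d2:12  d3:9  d4:0  d5:0.
Shift I→3.
Schedule F@1, G@1, H@1, I@3: d1:8  d2:8  d3:9  d4:4  d5:4 — peak 9.

9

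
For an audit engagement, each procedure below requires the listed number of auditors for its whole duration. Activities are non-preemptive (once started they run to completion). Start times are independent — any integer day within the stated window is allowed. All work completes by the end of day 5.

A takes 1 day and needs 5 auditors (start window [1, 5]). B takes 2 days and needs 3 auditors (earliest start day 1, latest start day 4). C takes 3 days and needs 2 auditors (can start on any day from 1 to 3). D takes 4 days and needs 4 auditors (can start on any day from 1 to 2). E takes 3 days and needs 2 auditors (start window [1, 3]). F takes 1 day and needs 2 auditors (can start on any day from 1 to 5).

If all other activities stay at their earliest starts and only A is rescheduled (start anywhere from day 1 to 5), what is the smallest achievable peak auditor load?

A@1: d1:18  d2:11  d3:8  d4:4  d5:0 → peak 18
A@2: d1:13  d2:16  d3:8  d4:4  d5:0 → peak 16
A@3: d1:13  d2:11  d3:13  d4:4  d5:0 → peak 13
A@4: d1:13  d2:11  d3:8  d4:9  d5:0 → peak 13
A@5: d1:13  d2:11  d3:8  d4:4  d5:5 → peak 13
Best is A@3, peak 13.

13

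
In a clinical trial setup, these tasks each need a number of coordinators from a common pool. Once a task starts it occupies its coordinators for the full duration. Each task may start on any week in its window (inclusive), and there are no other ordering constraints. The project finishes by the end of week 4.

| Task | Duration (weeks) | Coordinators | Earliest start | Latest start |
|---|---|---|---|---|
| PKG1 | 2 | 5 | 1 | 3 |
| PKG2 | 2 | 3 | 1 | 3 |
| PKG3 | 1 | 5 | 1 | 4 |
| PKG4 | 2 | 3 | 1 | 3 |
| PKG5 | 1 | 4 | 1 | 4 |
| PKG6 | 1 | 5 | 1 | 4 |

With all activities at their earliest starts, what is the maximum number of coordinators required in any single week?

Early-start schedule: PKG1@1, PKG2@1, PKG3@1, PKG4@1, PKG5@1, PKG6@1.
Load per week: week 1: 25, week 2: 11, week 3: 0, week 4: 0.
Peak is 25.

25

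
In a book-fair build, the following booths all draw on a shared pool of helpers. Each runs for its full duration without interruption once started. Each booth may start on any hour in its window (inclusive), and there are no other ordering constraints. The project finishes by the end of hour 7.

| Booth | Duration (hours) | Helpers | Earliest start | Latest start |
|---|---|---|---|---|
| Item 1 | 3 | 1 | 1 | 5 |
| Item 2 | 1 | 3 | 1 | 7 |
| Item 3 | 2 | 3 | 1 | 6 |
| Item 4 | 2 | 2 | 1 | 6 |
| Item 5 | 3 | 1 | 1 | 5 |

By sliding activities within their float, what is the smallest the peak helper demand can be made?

Early-start (Item 1@1, Item 2@1, Item 3@1, Item 4@1, Item 5@1) gives peak 10: h1:10  h2:7  h3:2  h4:0  h5:0  h6:0  h7:0.
Shift Item 3→2, Item 4→4, Item 5→4.
Schedule Item 1@1, Item 2@1, Item 3@2, Item 4@4, Item 5@4: h1:4  h2:4  h3:4  h4:3  h5:3  h6:1  h7:0 — peak 4.

4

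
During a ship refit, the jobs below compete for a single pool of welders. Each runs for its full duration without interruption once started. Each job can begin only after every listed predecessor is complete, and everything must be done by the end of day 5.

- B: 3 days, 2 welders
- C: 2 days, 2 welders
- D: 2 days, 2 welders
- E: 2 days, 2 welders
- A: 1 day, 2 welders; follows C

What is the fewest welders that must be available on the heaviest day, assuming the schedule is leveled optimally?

4

Early-start (B@1, C@1, D@1, E@1, A@3) gives peak 8: d1:8  d2:8  d3:4  d4:0  d5:0.
Shift D→3, E→4, A→5.
Schedule B@1, C@1, D@3, E@4, A@5: d1:4  d2:4  d3:4  d4:4  d5:4 — peak 4.
Total welder-days = 20 over 5 days ⇒ peak ≥ ⌈20/5⌉ = 4, so 4 is optimal.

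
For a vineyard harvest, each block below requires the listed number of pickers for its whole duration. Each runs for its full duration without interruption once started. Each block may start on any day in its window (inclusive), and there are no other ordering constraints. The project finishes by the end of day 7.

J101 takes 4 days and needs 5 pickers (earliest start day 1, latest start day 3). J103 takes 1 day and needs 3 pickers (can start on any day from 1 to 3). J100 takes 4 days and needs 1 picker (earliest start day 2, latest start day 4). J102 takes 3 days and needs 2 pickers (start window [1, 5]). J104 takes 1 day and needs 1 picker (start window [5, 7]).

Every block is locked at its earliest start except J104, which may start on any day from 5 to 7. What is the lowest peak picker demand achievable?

10

J104@5: d1:10  d2:8  d3:8  d4:6  d5:2  d6:0  d7:0 → peak 10
J104@6: d1:10  d2:8  d3:8  d4:6  d5:1  d6:1  d7:0 → peak 10
J104@7: d1:10  d2:8  d3:8  d4:6  d5:1  d6:0  d7:1 → peak 10
Best is J104@5, peak 10.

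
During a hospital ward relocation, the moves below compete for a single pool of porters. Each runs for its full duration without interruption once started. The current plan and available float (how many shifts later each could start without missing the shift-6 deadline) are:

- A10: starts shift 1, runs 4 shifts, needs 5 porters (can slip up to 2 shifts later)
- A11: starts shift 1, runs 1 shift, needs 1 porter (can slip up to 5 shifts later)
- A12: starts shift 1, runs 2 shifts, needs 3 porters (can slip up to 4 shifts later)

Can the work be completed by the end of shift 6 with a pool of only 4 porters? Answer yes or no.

Total porter-shifts = 27; over 6 shifts the average is 27/6 > 4, so some shift must exceed 4.

no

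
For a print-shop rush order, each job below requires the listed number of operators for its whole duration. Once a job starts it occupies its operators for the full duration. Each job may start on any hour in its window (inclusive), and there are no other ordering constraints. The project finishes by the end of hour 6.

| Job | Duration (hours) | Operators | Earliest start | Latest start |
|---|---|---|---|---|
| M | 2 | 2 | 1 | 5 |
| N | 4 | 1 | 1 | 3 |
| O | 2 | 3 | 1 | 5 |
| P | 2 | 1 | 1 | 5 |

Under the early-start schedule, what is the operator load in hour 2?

At early start, hour 2 has: M, N, O, P.
Demand: 2 + 1 + 3 + 1 = 7.

7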